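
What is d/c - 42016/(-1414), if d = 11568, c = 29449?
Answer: 886624/29449 ≈ 30.107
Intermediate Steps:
d/c - 42016/(-1414) = 11568/29449 - 42016/(-1414) = 11568*(1/29449) - 42016*(-1/1414) = 11568/29449 + 208/7 = 886624/29449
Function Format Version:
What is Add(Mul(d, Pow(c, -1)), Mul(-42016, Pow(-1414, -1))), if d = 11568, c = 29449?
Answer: Rational(886624, 29449) ≈ 30.107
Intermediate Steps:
Add(Mul(d, Pow(c, -1)), Mul(-42016, Pow(-1414, -1))) = Add(Mul(11568, Pow(29449, -1)), Mul(-42016, Pow(-1414, -1))) = Add(Mul(11568, Rational(1, 29449)), Mul(-42016, Rational(-1, 1414))) = Add(Rational(11568, 29449), Rational(208, 7)) = Rational(886624, 29449)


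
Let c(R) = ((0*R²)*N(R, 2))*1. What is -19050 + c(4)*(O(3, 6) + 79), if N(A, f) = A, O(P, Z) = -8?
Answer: -19050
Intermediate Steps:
c(R) = 0 (c(R) = ((0*R²)*R)*1 = (0*R)*1 = 0*1 = 0)
-19050 + c(4)*(O(3, 6) + 79) = -19050 + 0*(-8 + 79) = -19050 + 0*71 = -19050 + 0 = -19050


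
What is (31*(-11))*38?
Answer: -12958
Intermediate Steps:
(31*(-11))*38 = -341*38 = -12958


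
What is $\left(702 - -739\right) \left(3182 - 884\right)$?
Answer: $3311418$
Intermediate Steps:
$\left(702 - -739\right) \left(3182 - 884\right) = \left(702 + 739\right) 2298 = 1441 \cdot 2298 = 3311418$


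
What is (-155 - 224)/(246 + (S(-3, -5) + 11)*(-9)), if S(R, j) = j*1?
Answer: -379/192 ≈ -1.9740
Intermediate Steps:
S(R, j) = j
(-155 - 224)/(246 + (S(-3, -5) + 11)*(-9)) = (-155 - 224)/(246 + (-5 + 11)*(-9)) = -379/(246 + 6*(-9)) = -379/(246 - 54) = -379/192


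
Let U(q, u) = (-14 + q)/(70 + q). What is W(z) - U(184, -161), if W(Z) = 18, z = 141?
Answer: 2201/127 ≈ 17.331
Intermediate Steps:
U(q, u) = (-14 + q)/(70 + q)
W(z) - U(184, -161) = 18 - (-14 + 184)/(70 + 184) = 18 - 170/254 = 18 - 1*85/127 = 18 - 85/127 = 2201/127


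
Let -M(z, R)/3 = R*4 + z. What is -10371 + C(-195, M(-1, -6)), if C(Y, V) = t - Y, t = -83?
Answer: -10259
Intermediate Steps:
M(z, R) = -12*R - 3*z (M(z, R) = -3*(R*4 + z) = -3*(4*R + z) = -3*(z + 4*R) = -12*R - 3*z)
C(Y, V) = -83 - Y
-10371 + C(-195, M(-1, -6)) = -10371 + (-83 - 1*(-195)) = -10371 + (-83 + 195) = -10371 + 112 = -10259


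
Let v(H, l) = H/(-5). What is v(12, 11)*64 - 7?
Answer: -803/5 ≈ -160.60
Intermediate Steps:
v(H, l) = -H/5 (v(H, l) = H*(-1/5) = -H/5)
v(12, 11)*64 - 7 = -1/5*12*64 - 7 = -12/5*64 - 7 = -768/5 - 7 = -803/5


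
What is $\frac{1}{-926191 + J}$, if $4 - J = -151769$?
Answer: $- \frac{1}{774418} \approx -1.2913 \cdot 10^{-6}$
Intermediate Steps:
$J = 151773$ ($J = 4 - -151769 = 4 + 151769 = 151773$)
$\frac{1}{-926191 + J} = \frac{1}{-926191 + 151773} = \frac{1}{-774418} = - \frac{1}{774418}$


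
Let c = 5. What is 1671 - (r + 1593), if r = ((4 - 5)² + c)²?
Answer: 42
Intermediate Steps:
r = 36 (r = ((4 - 5)² + 5)² = ((-1)² + 5)² = (1 + 5)² = 6² = 36)
1671 - (r + 1593) = 1671 - (36 + 1593) = 1671 - 1*1629 = 1671 - 1629 = 42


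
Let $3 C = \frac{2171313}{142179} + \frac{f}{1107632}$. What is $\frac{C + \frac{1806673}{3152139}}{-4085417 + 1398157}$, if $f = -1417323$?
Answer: $- \frac{866588965482418477}{444656599974358317896640} \approx -1.9489 \cdot 10^{-6}$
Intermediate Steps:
$C = \frac{244833577111}{52494003376}$ ($C = \frac{\frac{2171313}{142179} - \frac{1417323}{1107632}}{3} = \frac{2171313 \cdot \frac{1}{142179} - \frac{1417323}{1107632}}{3} = \frac{\frac{723771}{47393} - \frac{1417323}{1107632}}{3} = \frac{1}{3} \cdot \frac{734500731333}{52494003376} = \frac{244833577111}{52494003376} \approx 4.664$)
$\frac{C + \frac{1806673}{3152139}}{-4085417 + 1398157} = \frac{\frac{244833577111}{52494003376} + \frac{1806673}{3152139}}{-4085417 + 1398157} = \frac{\frac{244833577111}{52494003376} + 1806673 \cdot \frac{1}{3152139}}{-2687260} = \left(\frac{244833577111}{52494003376} + \frac{1806673}{3152139}\right) \left(- \frac{1}{2687260}\right) = \frac{866588965482418477}{165468395307621264} \left(- \frac{1}{2687260}\right) = - \frac{866588965482418477}{444656599974358317896640}$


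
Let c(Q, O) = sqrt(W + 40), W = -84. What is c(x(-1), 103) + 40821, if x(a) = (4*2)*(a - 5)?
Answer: 40821 + 2*I*sqrt(11) ≈ 40821.0 + 6.6332*I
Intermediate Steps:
x(a) = -40 + 8*a (x(a) = 8*(-5 + a) = -40 + 8*a)
c(Q, O) = 2*I*sqrt(11) (c(Q, O) = sqrt(-84 + 40) = sqrt(-44) = 2*I*sqrt(11))
c(x(-1), 103) + 40821 = 2*I*sqrt(11) + 40821 = 40821 + 2*I*sqrt(11)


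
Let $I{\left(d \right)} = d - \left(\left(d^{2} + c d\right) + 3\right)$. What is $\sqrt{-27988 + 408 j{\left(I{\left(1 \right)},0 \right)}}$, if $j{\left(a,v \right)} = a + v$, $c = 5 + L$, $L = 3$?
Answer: $2 i \sqrt{8119} \approx 180.21 i$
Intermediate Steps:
$c = 8$ ($c = 5 + 3 = 8$)
$I{\left(d \right)} = -3 - d^{2} - 7 d$ ($I{\left(d \right)} = d - \left(\left(d^{2} + 8 d\right) + 3\right) = d - \left(3 + d^{2} + 8 d\right) = -3 - d^{2} - 7 d$)
$\sqrt{-27988 + 408 j{\left(I{\left(1 \right)},0 \right)}} = \sqrt{-27988 + 408 \left(\left(-3 - 1^{2} - 7\right) + 0\right)} = \sqrt{-27988 + 408 \left(\left(-3 - 1 - 7\right) + 0\right)} = \sqrt{-27988 + 408 \left(-11 + 0\right)} = \sqrt{-27988 + 408 \left(-11\right)} = \sqrt{-27988 - 4488} = \sqrt{-32476} = 2 i \sqrt{8119}$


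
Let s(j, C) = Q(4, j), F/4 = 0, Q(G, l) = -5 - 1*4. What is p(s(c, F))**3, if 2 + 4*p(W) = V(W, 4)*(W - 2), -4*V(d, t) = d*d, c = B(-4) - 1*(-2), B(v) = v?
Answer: 688465387/4096 ≈ 1.6808e+5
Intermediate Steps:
Q(G, l) = -9 (Q(G, l) = -5 - 4 = -9)
F = 0 (F = 4*0 = 0)
c = -2 (c = -4 - 1*(-2) = -4 + 2 = -2)
s(j, C) = -9
V(d, t) = -d**2/4 (V(d, t) = -d*d/4 = -d**2/4)
p(W) = -1/2 - W**2*(-2 + W)/16 (p(W) = -1/2 + ((-W**2/4)*(W - 2))/4 = -1/2 + ((-W**2/4)*(-2 + W))/4 = -1/2 + (-W**2*(-2 + W)/4)/4 = -1/2 - W**2*(-2 + W)/16)
p(s(c, F))**3 = (-1/2 - 1/16*(-9)**3 + (1/8)*(-9)**2)**3 = (-1/2 - 1/16*(-729) + (1/8)*81)**3 = (-1/2 + 729/16 + 81/8)**3 = (883/16)**3 = 688465387/4096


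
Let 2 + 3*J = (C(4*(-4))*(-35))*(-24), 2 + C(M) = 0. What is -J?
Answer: 1682/3 ≈ 560.67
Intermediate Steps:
C(M) = -2 (C(M) = -2 + 0 = -2)
J = -1682/3 (J = -2/3 + (-2*(-35)*(-24))/3 = -2/3 + (70*(-24))/3 = -2/3 + (1/3)*(-1680) = -2/3 - 560 = -1682/3 ≈ -560.67)
-J = -1*(-1682/3) = 1682/3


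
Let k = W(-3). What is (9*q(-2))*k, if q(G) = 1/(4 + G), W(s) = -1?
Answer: -9/2 ≈ -4.5000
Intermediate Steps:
k = -1
(9*q(-2))*k = (9/(4 - 2))*(-1) = (9/2)*(-1) = -9/2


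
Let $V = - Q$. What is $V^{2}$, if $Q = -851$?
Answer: $724201$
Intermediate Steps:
$V = 851$ ($V = \left(-1\right) \left(-851\right) = 851$)
$V^{2} = 851^{2} = 724201$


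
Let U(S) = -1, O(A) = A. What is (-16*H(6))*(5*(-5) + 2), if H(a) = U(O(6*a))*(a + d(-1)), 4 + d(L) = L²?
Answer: -1104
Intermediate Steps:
d(L) = -4 + L²
H(a) = 3 - a (H(a) = -(a + (-4 + (-1)²)) = -(a + (-4 + 1)) = -(a - 3) = -(-3 + a) = 3 - a)
(-16*H(6))*(5*(-5) + 2) = (-16*(3 - 1*6))*(5*(-5) + 2) = (-16*(3 - 6))*(-25 + 2) = -16*(-3)*(-23) = 48*(-23) = -1104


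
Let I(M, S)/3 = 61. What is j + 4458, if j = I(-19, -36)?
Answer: 4641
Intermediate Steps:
I(M, S) = 183 (I(M, S) = 3*61 = 183)
j = 183
j + 4458 = 183 + 4458 = 4641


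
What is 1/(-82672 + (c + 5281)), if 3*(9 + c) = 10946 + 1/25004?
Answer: -75012/5532235015 ≈ -1.3559e-5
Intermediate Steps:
c = 273018677/75012 (c = -9 + (10946 + 1/25004)/3 = -9 + (⅓)*(273693785/25004) = -9 + 273693785/75012 = 273018677/75012 ≈ 3639.7)
1/(-82672 + (c + 5281)) = 1/(-82672 + (273018677/75012 + 5281)) = 1/(-82672 + 669157049/75012) = 1/(-5532235015/75012) = -75012/5532235015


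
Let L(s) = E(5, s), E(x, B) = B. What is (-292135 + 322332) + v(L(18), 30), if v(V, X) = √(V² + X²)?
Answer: 30197 + 6*√34 ≈ 30232.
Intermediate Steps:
L(s) = s
(-292135 + 322332) + v(L(18), 30) = (-292135 + 322332) + √(18² + 30²) = 30197 + √(324 + 900) = 30197 + √1224 = 30197 + 6*√34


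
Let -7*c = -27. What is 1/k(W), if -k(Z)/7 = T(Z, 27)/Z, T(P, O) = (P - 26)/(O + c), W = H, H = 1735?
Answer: -374760/83741 ≈ -4.4752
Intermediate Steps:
c = 27/7 (c = -⅐*(-27) = 27/7 ≈ 3.8571)
W = 1735
T(P, O) = (-26 + P)/(27/7 + O) (T(P, O) = (P - 26)/(O + 27/7) = (-26 + P)/(27/7 + O))
k(Z) = -7*(-91/108 + 7*Z/216)/Z (k(Z) = -7*7*(-26 + Z)/(27 + 7*27)/Z = -7*7*(-26 + Z)/(27 + 189)/Z = -7*7*(-26 + Z)/216/Z = -7*7*(1/216)*(-26 + Z)/Z = -7*(-91/108 + 7*Z/216)/Z)
1/k(W) = 1/((49/216)*(26 - 1*1735)/1735) = 1/((49/216)*(1/1735)*(26 - 1735)) = 1/((49/216)*(1/1735)*(-1709)) = 1/(-83741/374760) = -374760/83741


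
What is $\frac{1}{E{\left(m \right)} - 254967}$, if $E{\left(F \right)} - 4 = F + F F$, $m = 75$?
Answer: $- \frac{1}{249263} \approx -4.0118 \cdot 10^{-6}$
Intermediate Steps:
$E{\left(F \right)} = 4 + F + F^{2}$ ($E{\left(F \right)} = 4 + \left(F + F F\right) = 4 + \left(F + F^{2}\right) = 4 + F + F^{2}$)
$\frac{1}{E{\left(m \right)} - 254967} = \frac{1}{\left(4 + 75 + 75^{2}\right) - 254967} = \frac{1}{\left(4 + 75 + 5625\right) - 254967} = \frac{1}{5704 - 254967} = \frac{1}{-249263} = - \frac{1}{249263}$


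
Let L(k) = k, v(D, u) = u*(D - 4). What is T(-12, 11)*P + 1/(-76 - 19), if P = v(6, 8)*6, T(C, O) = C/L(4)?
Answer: -27361/95 ≈ -288.01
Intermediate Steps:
v(D, u) = u*(-4 + D)
T(C, O) = C/4
P = 96 (P = (8*(-4 + 6))*6 = (8*2)*6 = 16*6 = 96)
T(-12, 11)*P + 1/(-76 - 19) = ((1/4)*(-12))*96 + 1/(-76 - 19) = -3*96 + 1/(-95) = -288 - 1/95 = -27361/95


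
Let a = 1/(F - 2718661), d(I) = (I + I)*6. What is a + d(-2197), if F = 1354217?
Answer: -35972201617/1364444 ≈ -26364.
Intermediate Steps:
d(I) = 12*I (d(I) = (2*I)*6 = 12*I)
a = -1/1364444 (a = 1/(1354217 - 2718661) = 1/(-1364444) = -1/1364444 ≈ -7.3290e-7)
a + d(-2197) = -1/1364444 + 12*(-2197) = -1/1364444 - 26364 = -35972201617/1364444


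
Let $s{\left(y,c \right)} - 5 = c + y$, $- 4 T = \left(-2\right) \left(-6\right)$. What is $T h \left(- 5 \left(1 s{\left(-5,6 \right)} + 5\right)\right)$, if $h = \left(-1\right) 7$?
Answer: $-1155$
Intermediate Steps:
$T = -3$ ($T = - \frac{\left(-2\right) \left(-6\right)}{4} = \left(- \frac{1}{4}\right) 12 = -3$)
$s{\left(y,c \right)} = 5 + c + y$ ($s{\left(y,c \right)} = 5 + \left(c + y\right) = 5 + c + y$)
$h = -7$
$T h \left(- 5 \left(1 s{\left(-5,6 \right)} + 5\right)\right) = \left(-3\right) \left(-7\right) \left(- 5 \left(1 \left(5 + 6 - 5\right) + 5\right)\right) = 21 \left(- 5 \left(1 \cdot 6 + 5\right)\right) = 21 \left(- 5 \left(6 + 5\right)\right) = 21 \left(\left(-5\right) 11\right) = 21 \left(-55\right) = -1155$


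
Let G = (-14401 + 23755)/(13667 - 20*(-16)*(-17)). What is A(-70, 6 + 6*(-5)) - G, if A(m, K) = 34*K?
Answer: -6722586/8227 ≈ -817.14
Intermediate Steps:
G = 9354/8227 (G = 9354/(13667 + 320*(-17)) = 9354/(13667 - 5440) = 9354/8227 ≈ 1.1370)
A(-70, 6 + 6*(-5)) - G = 34*(6 + 6*(-5)) - 1*9354/8227 = 34*(6 - 30) - 9354/8227 = 34*(-24) - 9354/8227 = -816 - 9354/8227 = -6722586/8227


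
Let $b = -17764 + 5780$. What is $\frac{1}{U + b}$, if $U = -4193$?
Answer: $- \frac{1}{16177} \approx -6.1816 \cdot 10^{-5}$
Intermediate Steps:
$b = -11984$
$\frac{1}{U + b} = \frac{1}{-4193 - 11984} = \frac{1}{-16177} = - \frac{1}{16177}$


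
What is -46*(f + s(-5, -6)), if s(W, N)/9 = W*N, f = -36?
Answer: -10764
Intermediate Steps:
s(W, N) = 9*N*W (s(W, N) = 9*(W*N) = 9*(N*W) = 9*N*W)
-46*(f + s(-5, -6)) = -46*(-36 + 9*(-6)*(-5)) = -46*(-36 + 270) = -46*234 = -10764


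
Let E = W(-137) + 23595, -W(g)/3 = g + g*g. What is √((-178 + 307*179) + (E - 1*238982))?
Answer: 2*I*√54127 ≈ 465.3*I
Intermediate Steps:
W(g) = -3*g - 3*g² (W(g) = -3*(g + g*g) = -3*(g + g²) = -3*g - 3*g²)
E = -32301 (E = -3*(-137)*(1 - 137) + 23595 = -3*(-137)*(-136) + 23595 = -55896 + 23595 = -32301)
√((-178 + 307*179) + (E - 1*238982)) = √((-178 + 307*179) + (-32301 - 1*238982)) = √((-178 + 54953) + (-32301 - 238982)) = √(54775 - 271283) = √(-216508) = 2*I*√54127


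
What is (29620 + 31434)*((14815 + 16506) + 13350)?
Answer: 2727343234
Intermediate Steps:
(29620 + 31434)*((14815 + 16506) + 13350) = 61054*(31321 + 13350) = 61054*44671 = 2727343234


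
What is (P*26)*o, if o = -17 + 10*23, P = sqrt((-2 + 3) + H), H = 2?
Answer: 5538*sqrt(3) ≈ 9592.1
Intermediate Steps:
P = sqrt(3) (P = sqrt((-2 + 3) + 2) = sqrt(1 + 2) = sqrt(3) ≈ 1.7320)
o = 213 (o = -17 + 230 = 213)
(P*26)*o = (sqrt(3)*26)*213 = (26*sqrt(3))*213 = 5538*sqrt(3)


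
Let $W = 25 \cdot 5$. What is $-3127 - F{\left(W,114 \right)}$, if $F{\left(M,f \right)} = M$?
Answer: $-3252$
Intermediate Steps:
$W = 125$
$-3127 - F{\left(W,114 \right)} = -3127 - 125 = -3252$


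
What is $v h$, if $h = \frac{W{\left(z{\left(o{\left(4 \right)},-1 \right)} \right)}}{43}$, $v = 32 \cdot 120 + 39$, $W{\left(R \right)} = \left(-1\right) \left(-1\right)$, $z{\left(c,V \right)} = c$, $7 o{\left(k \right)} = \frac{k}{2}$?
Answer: $\frac{3879}{43} \approx 90.209$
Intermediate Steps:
$o{\left(k \right)} = \frac{k}{14}$ ($o{\left(k \right)} = \frac{k \frac{1}{2}}{7} = \frac{\frac{1}{2} k}{7} = \frac{k}{14}$)
$W{\left(R \right)} = 1$
$v = 3879$ ($v = 3840 + 39 = 3879$)
$h = \frac{1}{43}$ ($h = 1 \cdot \frac{1}{43} = \frac{1}{43} \approx 0.023256$)
$v h = 3879 \cdot \frac{1}{43} = \frac{3879}{43}$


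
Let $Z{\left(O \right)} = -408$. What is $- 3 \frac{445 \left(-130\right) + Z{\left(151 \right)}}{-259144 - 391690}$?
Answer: $- \frac{87387}{325417} \approx -0.26854$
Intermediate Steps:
$- 3 \frac{445 \left(-130\right) + Z{\left(151 \right)}}{-259144 - 391690} = - 3 \frac{445 \left(-130\right) - 408}{-259144 - 391690} = - 3 \frac{-57850 - 408}{-650834} = - 3 \left(\left(-58258\right) \left(- \frac{1}{650834}\right)\right) = \left(-3\right) \frac{29129}{325417} = - \frac{87387}{325417}$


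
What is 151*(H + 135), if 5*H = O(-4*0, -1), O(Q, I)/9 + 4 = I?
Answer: 19026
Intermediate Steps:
O(Q, I) = -36 + 9*I
H = -9 (H = (-36 + 9*(-1))/5 = (-36 - 9)/5 = (⅕)*(-45) = -9)
151*(H + 135) = 151*(-9 + 135) = 151*126 = 19026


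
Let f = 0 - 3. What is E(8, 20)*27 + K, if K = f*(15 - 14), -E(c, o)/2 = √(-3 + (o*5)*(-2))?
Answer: -3 - 54*I*√203 ≈ -3.0 - 769.38*I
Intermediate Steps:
E(c, o) = -2*√(-3 - 10*o) (E(c, o) = -2*√(-3 + (o*5)*(-2)) = -2*√(-3 + (5*o)*(-2)) = -2*√(-3 - 10*o))
f = -3
K = -3 (K = -3*(15 - 14) = -3*1 = -3)
E(8, 20)*27 + K = -2*√(-3 - 10*20)*27 - 3 = -2*√(-3 - 200)*27 - 3 = -2*I*√203*27 - 3 = -54*I*√203 - 3 = -3 - 54*I*√203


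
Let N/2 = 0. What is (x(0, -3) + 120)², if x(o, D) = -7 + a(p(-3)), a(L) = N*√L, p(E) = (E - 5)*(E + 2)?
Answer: 12769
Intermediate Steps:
N = 0 (N = 2*0 = 0)
p(E) = (-5 + E)*(2 + E)
a(L) = 0 (a(L) = 0*√L = 0)
x(o, D) = -7 (x(o, D) = -7 + 0 = -7)
(x(0, -3) + 120)² = (-7 + 120)² = 113² = 12769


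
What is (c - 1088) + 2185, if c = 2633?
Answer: 3730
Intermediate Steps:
(c - 1088) + 2185 = (2633 - 1088) + 2185 = 1545 + 2185 = 3730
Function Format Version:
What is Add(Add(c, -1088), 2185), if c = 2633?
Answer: 3730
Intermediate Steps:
Add(Add(c, -1088), 2185) = Add(Add(2633, -1088), 2185) = Add(1545, 2185) = 3730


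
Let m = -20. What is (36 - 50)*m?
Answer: 280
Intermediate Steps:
(36 - 50)*m = (36 - 50)*(-20) = -14*(-20) = 280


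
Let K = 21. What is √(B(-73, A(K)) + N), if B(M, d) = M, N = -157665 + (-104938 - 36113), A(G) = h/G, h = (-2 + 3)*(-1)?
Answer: I*√298789 ≈ 546.62*I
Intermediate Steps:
h = -1 (h = 1*(-1) = -1)
A(G) = -1/G
N = -298716 (N = -157665 - 141051 = -298716)
√(B(-73, A(K)) + N) = √(-73 - 298716) = √(-298789) = I*√298789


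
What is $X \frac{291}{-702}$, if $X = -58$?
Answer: $\frac{2813}{117} \approx 24.043$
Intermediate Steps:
$X \frac{291}{-702} = - 58 \frac{291}{-702} = - 58 \cdot 291 \left(- \frac{1}{702}\right) = \left(-58\right) \left(- \frac{97}{234}\right) = \frac{2813}{117}$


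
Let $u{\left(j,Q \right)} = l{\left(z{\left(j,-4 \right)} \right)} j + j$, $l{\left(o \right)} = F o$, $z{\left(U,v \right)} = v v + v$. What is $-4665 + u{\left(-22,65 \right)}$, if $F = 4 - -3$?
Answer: $-6535$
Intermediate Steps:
$F = 7$ ($F = 4 + 3 = 7$)
$z{\left(U,v \right)} = v + v^{2}$ ($z{\left(U,v \right)} = v^{2} + v = v + v^{2}$)
$l{\left(o \right)} = 7 o$
$u{\left(j,Q \right)} = 85 j$ ($u{\left(j,Q \right)} = 7 \left(- 4 \left(1 - 4\right)\right) j + j = 7 \left(\left(-4\right) \left(-3\right)\right) j + j = 7 \cdot 12 j + j = 84 j + j = 85 j$)
$-4665 + u{\left(-22,65 \right)} = -4665 + 85 \left(-22\right) = -4665 - 1870 = -6535$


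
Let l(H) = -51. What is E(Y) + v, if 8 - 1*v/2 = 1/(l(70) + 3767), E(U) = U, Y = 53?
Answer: 128201/1858 ≈ 69.000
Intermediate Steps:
v = 29727/1858 (v = 16 - 2/(-51 + 3767) = 16 - 2/3716 = 16 - 2*1/3716 = 16 - 1/1858 = 29727/1858 ≈ 15.999)
E(Y) + v = 53 + 29727/1858 = 128201/1858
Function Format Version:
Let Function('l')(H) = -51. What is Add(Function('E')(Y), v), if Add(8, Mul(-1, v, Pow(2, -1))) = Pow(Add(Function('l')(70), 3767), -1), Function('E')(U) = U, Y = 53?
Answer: Rational(128201, 1858) ≈ 69.000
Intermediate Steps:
v = Rational(29727, 1858) (v = Add(16, Mul(-2, Pow(Add(-51, 3767), -1))) = Add(16, Mul(-2, Pow(3716, -1))) = Add(16, Mul(-2, Rational(1, 3716))) = Add(16, Rational(-1, 1858)) = Rational(29727, 1858) ≈ 15.999)
Add(Function('E')(Y), v) = Add(53, Rational(29727, 1858)) = Rational(128201, 1858)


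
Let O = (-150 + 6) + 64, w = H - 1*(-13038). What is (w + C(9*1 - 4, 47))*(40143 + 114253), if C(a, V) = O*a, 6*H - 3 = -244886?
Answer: -13050707890/3 ≈ -4.3502e+9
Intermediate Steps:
H = -244883/6 (H = 1/2 + (1/6)*(-244886) = 1/2 - 122443/3 = -244883/6 ≈ -40814.)
w = -166655/6 (w = -244883/6 - 1*(-13038) = -244883/6 + 13038 = -166655/6 ≈ -27776.)
O = -80 (O = -144 + 64 = -80)
C(a, V) = -80*a
(w + C(9*1 - 4, 47))*(40143 + 114253) = (-166655/6 - 80*(9*1 - 4))*(40143 + 114253) = (-166655/6 - 80*(9 - 4))*154396 = (-166655/6 - 80*5)*154396 = (-166655/6 - 400)*154396 = -169055/6*154396 = -13050707890/3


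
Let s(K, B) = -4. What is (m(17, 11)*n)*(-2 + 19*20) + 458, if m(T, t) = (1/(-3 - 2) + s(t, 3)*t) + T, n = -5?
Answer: 51866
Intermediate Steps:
m(T, t) = -1/5 + T - 4*t (m(T, t) = (1/(-3 - 2) - 4*t) + T = (1/(-5) - 4*t) + T = (-1/5 - 4*t) + T = -1/5 + T - 4*t)
(m(17, 11)*n)*(-2 + 19*20) + 458 = ((-1/5 + 17 - 4*11)*(-5))*(-2 + 19*20) + 458 = ((-1/5 + 17 - 44)*(-5))*(-2 + 380) + 458 = -136/5*(-5)*378 + 458 = 136*378 + 458 = 51408 + 458 = 51866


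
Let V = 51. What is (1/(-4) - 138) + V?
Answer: -349/4 ≈ -87.250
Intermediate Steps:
(1/(-4) - 138) + V = (1/(-4) - 138) + 51 = (-1/4 - 138) + 51 = -553/4 + 51 = -349/4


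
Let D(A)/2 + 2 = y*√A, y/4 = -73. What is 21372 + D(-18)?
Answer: 21368 - 1752*I*√2 ≈ 21368.0 - 2477.7*I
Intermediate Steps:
y = -292 (y = 4*(-73) = -292)
D(A) = -4 - 584*√A (D(A) = -4 + 2*(-292*√A) = -4 - 584*√A)
21372 + D(-18) = 21372 + (-4 - 1752*I*√2) = 21368 - 1752*I*√2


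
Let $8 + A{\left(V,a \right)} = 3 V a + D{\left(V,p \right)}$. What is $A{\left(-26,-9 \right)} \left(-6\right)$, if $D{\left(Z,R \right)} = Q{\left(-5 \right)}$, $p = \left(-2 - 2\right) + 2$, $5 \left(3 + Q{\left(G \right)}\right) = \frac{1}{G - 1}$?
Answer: $- \frac{20729}{5} \approx -4145.8$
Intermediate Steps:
$Q{\left(G \right)} = -3 + \frac{1}{5 \left(-1 + G\right)}$ ($Q{\left(G \right)} = -3 + \frac{1}{5 \left(G - 1\right)} = -3 + \frac{1}{5 \left(-1 + G\right)}$)
$p = -2$ ($p = -4 + 2 = -2$)
$D{\left(Z,R \right)} = - \frac{91}{30}$ ($D{\left(Z,R \right)} = \frac{16 - -75}{5 \left(-1 - 5\right)} = \frac{16 + 75}{5 \left(-6\right)} = \frac{1}{5} \left(- \frac{1}{6}\right) 91 = - \frac{91}{30}$)
$A{\left(V,a \right)} = - \frac{331}{30} + 3 V a$ ($A{\left(V,a \right)} = -8 + \left(3 V a - \frac{91}{30}\right) = -8 + \left(- \frac{91}{30} + 3 V a\right) = - \frac{331}{30} + 3 V a$)
$A{\left(-26,-9 \right)} \left(-6\right) = \left(- \frac{331}{30} + 3 \left(-26\right) \left(-9\right)\right) \left(-6\right) = \left(- \frac{331}{30} + 702\right) \left(-6\right) = \frac{20729}{30} \left(-6\right) = - \frac{20729}{5}$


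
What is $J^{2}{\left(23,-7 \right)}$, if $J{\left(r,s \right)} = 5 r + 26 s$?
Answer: $4489$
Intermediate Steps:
$J^{2}{\left(23,-7 \right)} = \left(5 \cdot 23 + 26 \left(-7\right)\right)^{2} = \left(115 - 182\right)^{2} = \left(-67\right)^{2} = 4489$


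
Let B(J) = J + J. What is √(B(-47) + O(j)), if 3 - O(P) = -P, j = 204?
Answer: √113 ≈ 10.630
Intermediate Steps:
B(J) = 2*J
O(P) = 3 + P (O(P) = 3 - (-1)*P = 3 + P)
√(B(-47) + O(j)) = √(2*(-47) + (3 + 204)) = √(-94 + 207) = √113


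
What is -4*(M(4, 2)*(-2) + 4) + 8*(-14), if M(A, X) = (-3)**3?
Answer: -344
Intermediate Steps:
M(A, X) = -27
-4*(M(4, 2)*(-2) + 4) + 8*(-14) = -4*(-27*(-2) + 4) + 8*(-14) = -4*(54 + 4) - 112 = -4*58 - 112 = -232 - 112 = -344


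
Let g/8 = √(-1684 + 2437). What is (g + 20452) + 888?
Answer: 21340 + 8*√753 ≈ 21560.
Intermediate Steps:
g = 8*√753 (g = 8*√(-1684 + 2437) = 8*√753 ≈ 219.53)
(g + 20452) + 888 = (8*√753 + 20452) + 888 = (20452 + 8*√753) + 888 = 21340 + 8*√753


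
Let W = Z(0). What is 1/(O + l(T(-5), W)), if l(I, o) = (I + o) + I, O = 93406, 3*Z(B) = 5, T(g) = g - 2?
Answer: 3/280181 ≈ 1.0707e-5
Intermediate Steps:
T(g) = -2 + g
Z(B) = 5/3 (Z(B) = (1/3)*5 = 5/3)
W = 5/3 ≈ 1.6667
l(I, o) = o + 2*I
1/(O + l(T(-5), W)) = 1/(93406 + (5/3 + 2*(-2 - 5))) = 1/(93406 + (5/3 + 2*(-7))) = 1/(93406 + (5/3 - 14)) = 1/(93406 - 37/3) = 1/(280181/3) = 3/280181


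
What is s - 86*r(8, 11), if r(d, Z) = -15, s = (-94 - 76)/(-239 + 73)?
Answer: 107155/83 ≈ 1291.0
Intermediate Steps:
s = 85/83 (s = -170/(-166) = -170*(-1/166) = 85/83 ≈ 1.0241)
s - 86*r(8, 11) = 85/83 - 86*(-15) = 85/83 + 1290 = 107155/83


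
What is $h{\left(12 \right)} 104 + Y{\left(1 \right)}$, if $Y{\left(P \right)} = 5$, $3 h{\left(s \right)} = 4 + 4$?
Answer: $\frac{847}{3} \approx 282.33$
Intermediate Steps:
$h{\left(s \right)} = \frac{8}{3}$ ($h{\left(s \right)} = \frac{4 + 4}{3} = \frac{1}{3} \cdot 8 = \frac{8}{3}$)
$h{\left(12 \right)} 104 + Y{\left(1 \right)} = \frac{8}{3} \cdot 104 + 5 = \frac{832}{3} + 5 = \frac{847}{3}$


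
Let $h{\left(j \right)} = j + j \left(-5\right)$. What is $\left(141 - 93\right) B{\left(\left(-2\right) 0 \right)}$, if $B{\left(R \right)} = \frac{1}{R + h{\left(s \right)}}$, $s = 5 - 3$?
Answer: $-6$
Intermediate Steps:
$s = 2$
$h{\left(j \right)} = - 4 j$ ($h{\left(j \right)} = j - 5 j = - 4 j$)
$B{\left(R \right)} = \frac{1}{-8 + R}$ ($B{\left(R \right)} = \frac{1}{R - 8} = \frac{1}{-8 + R}$)
$\left(141 - 93\right) B{\left(\left(-2\right) 0 \right)} = \frac{141 - 93}{-8 - 0} = \frac{48}{-8 + 0} = \frac{48}{-8} = 48 \left(- \frac{1}{8}\right) = -6$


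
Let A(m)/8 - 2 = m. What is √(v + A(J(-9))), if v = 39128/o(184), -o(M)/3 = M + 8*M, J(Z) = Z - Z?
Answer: √348105/207 ≈ 2.8503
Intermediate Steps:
J(Z) = 0
A(m) = 16 + 8*m
o(M) = -27*M (o(M) = -3*(M + 8*M) = -27*M)
v = -4891/621 (v = 39128/((-27*184)) = 39128/(-4968) = 39128*(-1/4968) = -4891/621 ≈ -7.8760)
√(v + A(J(-9))) = √(-4891/621 + (16 + 8*0)) = √(-4891/621 + (16 + 0)) = √(-4891/621 + 16) = √(5045/621) = √348105/207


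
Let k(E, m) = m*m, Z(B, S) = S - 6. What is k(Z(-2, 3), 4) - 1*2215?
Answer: -2199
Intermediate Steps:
Z(B, S) = -6 + S
k(E, m) = m²
k(Z(-2, 3), 4) - 1*2215 = 4² - 1*2215 = 16 - 2215 = -2199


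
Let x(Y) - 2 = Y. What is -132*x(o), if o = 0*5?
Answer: -264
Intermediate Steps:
o = 0
x(Y) = 2 + Y
-132*x(o) = -132*(2 + 0) = -132*2 = -264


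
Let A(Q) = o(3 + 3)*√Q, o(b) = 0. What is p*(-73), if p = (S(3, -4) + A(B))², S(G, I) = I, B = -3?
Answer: -1168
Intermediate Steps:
A(Q) = 0 (A(Q) = 0*√Q = 0)
p = 16 (p = (-4 + 0)² = (-4)² = 16)
p*(-73) = 16*(-73) = -1168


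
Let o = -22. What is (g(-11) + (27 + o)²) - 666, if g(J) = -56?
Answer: -697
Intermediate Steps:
(g(-11) + (27 + o)²) - 666 = (-56 + (27 - 22)²) - 666 = (-56 + 5²) - 666 = (-56 + 25) - 666 = -31 - 666 = -697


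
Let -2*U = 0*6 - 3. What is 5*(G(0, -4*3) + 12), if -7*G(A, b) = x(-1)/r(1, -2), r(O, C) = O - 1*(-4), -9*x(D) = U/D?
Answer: 2519/42 ≈ 59.976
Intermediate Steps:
U = 3/2 (U = -(0*6 - 3)/2 = -(0 - 3)/2 = -½*(-3) = 3/2 ≈ 1.5000)
x(D) = -1/(6*D)
r(O, C) = 4 + O (r(O, C) = O + 4 = 4 + O)
G(A, b) = -1/210 (G(A, b) = -(-⅙/(-1))/(7*(4 + 1)) = -(-⅙*(-1))/(7*5) = -1/(42*5) = -⅐*1/30 = -1/210)
5*(G(0, -4*3) + 12) = 5*(-1/210 + 12) = 5*(2519/210) = 2519/42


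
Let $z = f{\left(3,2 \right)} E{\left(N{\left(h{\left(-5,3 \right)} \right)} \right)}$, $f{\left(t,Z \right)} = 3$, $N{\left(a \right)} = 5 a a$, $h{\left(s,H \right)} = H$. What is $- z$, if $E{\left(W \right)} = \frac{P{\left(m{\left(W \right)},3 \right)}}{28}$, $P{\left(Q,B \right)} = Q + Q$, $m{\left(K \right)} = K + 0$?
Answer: $- \frac{135}{14} \approx -9.6429$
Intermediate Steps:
$m{\left(K \right)} = K$
$P{\left(Q,B \right)} = 2 Q$
$N{\left(a \right)} = 5 a^{2}$
$E{\left(W \right)} = \frac{W}{14}$ ($E{\left(W \right)} = \frac{2 W}{28} = 2 W \frac{1}{28} = \frac{W}{14}$)
$z = \frac{135}{14}$ ($z = 3 \frac{5 \cdot 3^{2}}{14} = 3 \frac{5 \cdot 9}{14} = 3 \cdot \frac{1}{14} \cdot 45 = 3 \cdot \frac{45}{14} = \frac{135}{14} \approx 9.6429$)
$- z = \left(-1\right) \frac{135}{14} = - \frac{135}{14}$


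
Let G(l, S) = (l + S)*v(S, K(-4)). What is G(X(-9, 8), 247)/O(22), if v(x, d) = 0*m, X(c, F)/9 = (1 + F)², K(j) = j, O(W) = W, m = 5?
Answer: 0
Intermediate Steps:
X(c, F) = 9*(1 + F)²
v(x, d) = 0 (v(x, d) = 0*5 = 0)
G(l, S) = 0 (G(l, S) = (l + S)*0 = (S + l)*0 = 0)
G(X(-9, 8), 247)/O(22) = 0/22 = 0*(1/22) = 0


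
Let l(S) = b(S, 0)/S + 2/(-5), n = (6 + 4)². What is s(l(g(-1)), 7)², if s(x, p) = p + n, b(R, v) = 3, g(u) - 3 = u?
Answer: 11449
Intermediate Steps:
n = 100 (n = 10² = 100)
g(u) = 3 + u
l(S) = -⅖ + 3/S (l(S) = 3/S + 2/(-5) = 3/S + 2*(-⅕) = 3/S - ⅖ = -⅖ + 3/S)
s(x, p) = 100 + p (s(x, p) = p + 100 = 100 + p)
s(l(g(-1)), 7)² = (100 + 7)² = 107² = 11449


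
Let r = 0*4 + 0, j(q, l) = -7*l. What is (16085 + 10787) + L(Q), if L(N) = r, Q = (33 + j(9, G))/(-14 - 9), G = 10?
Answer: 26872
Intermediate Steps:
Q = 37/23 (Q = (33 - 7*10)/(-14 - 9) = (33 - 70)/(-23) = -37*(-1/23) = 37/23 ≈ 1.6087)
r = 0 (r = 0 + 0 = 0)
L(N) = 0
(16085 + 10787) + L(Q) = (16085 + 10787) + 0 = 26872 + 0 = 26872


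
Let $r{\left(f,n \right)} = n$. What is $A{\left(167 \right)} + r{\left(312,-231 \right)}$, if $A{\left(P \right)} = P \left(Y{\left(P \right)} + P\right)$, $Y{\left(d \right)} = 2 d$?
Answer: $83436$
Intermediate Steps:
$A{\left(P \right)} = 3 P^{2}$ ($A{\left(P \right)} = P \left(2 P + P\right) = P 3 P = 3 P^{2}$)
$A{\left(167 \right)} + r{\left(312,-231 \right)} = 3 \cdot 167^{2} - 231 = 3 \cdot 27889 - 231 = 83667 - 231 = 83436$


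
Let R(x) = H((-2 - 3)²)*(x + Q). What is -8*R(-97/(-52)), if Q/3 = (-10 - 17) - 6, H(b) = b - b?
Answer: 0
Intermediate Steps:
H(b) = 0
Q = -99 (Q = 3*((-10 - 17) - 6) = 3*(-27 - 6) = 3*(-33) = -99)
R(x) = 0 (R(x) = 0*(x - 99) = 0*(-99 + x) = 0)
-8*R(-97/(-52)) = -8*0 = 0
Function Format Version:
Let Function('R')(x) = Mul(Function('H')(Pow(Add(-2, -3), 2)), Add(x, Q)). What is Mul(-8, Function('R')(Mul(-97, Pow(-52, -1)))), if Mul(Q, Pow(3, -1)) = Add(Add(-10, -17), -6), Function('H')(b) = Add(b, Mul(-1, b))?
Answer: 0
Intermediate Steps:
Function('H')(b) = 0
Q = -99 (Q = Mul(3, Add(Add(-10, -17), -6)) = Mul(3, Add(-27, -6)) = Mul(3, -33) = -99)
Function('R')(x) = 0 (Function('R')(x) = Mul(0, Add(x, -99)) = Mul(0, Add(-99, x)) = 0)
Mul(-8, Function('R')(Mul(-97, Pow(-52, -1)))) = Mul(-8, 0) = 0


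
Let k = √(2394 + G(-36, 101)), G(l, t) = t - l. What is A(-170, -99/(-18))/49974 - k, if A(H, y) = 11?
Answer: 11/49974 - √2531 ≈ -50.309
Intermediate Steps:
k = √2531 (k = √(2394 + (101 - 1*(-36))) = √(2394 + (101 + 36)) = √(2394 + 137) = √2531 ≈ 50.309)
A(-170, -99/(-18))/49974 - k = 11/49974 - √2531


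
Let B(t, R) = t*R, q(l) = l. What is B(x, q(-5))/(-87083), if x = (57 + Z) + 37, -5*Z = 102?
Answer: 368/87083 ≈ 0.0042259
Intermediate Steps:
Z = -102/5 (Z = -1/5*102 = -102/5 ≈ -20.400)
x = 368/5 (x = (57 - 102/5) + 37 = 183/5 + 37 = 368/5 ≈ 73.600)
B(t, R) = R*t
B(x, q(-5))/(-87083) = -5*368/5/(-87083) = -368*(-1/87083) = 368/87083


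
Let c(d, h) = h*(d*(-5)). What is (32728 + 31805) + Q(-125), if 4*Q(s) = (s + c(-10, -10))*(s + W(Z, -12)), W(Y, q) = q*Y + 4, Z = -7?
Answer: 281257/4 ≈ 70314.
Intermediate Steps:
W(Y, q) = 4 + Y*q (W(Y, q) = Y*q + 4 = 4 + Y*q)
c(d, h) = -5*d*h (c(d, h) = h*(-5*d) = -5*d*h)
Q(s) = (-500 + s)*(88 + s)/4 (Q(s) = ((s - 5*(-10)*(-10))*(s + (4 - 7*(-12))))/4 = ((s - 500)*(s + (4 + 84)))/4 = ((-500 + s)*(s + 88))/4 = ((-500 + s)*(88 + s))/4 = (-500 + s)*(88 + s)/4)
(32728 + 31805) + Q(-125) = (32728 + 31805) + (-11000 - 103*(-125) + (¼)*(-125)²) = 64533 + (-11000 + 12875 + (¼)*15625) = 64533 + (-11000 + 12875 + 15625/4) = 64533 + 23125/4 = 281257/4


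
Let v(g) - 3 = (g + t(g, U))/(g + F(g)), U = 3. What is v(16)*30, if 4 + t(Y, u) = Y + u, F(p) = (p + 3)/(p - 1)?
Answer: 37260/259 ≈ 143.86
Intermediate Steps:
F(p) = (3 + p)/(-1 + p)
t(Y, u) = -4 + Y + u (t(Y, u) = -4 + (Y + u) = -4 + Y + u)
v(g) = 3 + (-1 + 2*g)/(g + (3 + g)/(-1 + g)) (v(g) = 3 + (g + (-4 + g + 3))/(g + (3 + g)/(-1 + g)) = 3 + (g + (-1 + g))/(g + (3 + g)/(-1 + g)) = 3 + (-1 + 2*g)/(g + (3 + g)/(-1 + g)))
v(16)*30 = ((10 - 3*16 + 5*16²)/(3 + 16²))*30 = ((10 - 48 + 5*256)/(3 + 256))*30 = ((10 - 48 + 1280)/259)*30 = ((1/259)*1242)*30 = (1242/259)*30 = 37260/259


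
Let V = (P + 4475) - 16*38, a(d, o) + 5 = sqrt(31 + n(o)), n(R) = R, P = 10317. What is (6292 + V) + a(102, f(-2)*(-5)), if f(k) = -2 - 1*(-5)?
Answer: 20475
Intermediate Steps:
f(k) = 3 (f(k) = -2 + 5 = 3)
a(d, o) = -5 + sqrt(31 + o)
V = 14184 (V = (10317 + 4475) - 16*38 = 14792 - 608 = 14184)
(6292 + V) + a(102, f(-2)*(-5)) = (6292 + 14184) + (-5 + sqrt(31 + 3*(-5))) = 20476 + (-5 + sqrt(31 - 15)) = 20476 + (-5 + sqrt(16)) = 20476 + (-5 + 4) = 20476 - 1 = 20475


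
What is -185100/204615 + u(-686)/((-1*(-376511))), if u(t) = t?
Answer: -4655503466/5135986551 ≈ -0.90645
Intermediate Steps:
-185100/204615 + u(-686)/((-1*(-376511))) = -185100/204615 - 686/((-1*(-376511))) = -185100*1/204615 - 686/376511 = -12340/13641 - 686*1/376511 = -12340/13641 - 686/376511 = -4655503466/5135986551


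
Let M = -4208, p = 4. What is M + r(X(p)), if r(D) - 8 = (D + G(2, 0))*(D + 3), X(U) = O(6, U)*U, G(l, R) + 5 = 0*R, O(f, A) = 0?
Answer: -4215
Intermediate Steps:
G(l, R) = -5 (G(l, R) = -5 + 0*R = -5 + 0 = -5)
X(U) = 0 (X(U) = 0*U = 0)
r(D) = 8 + (-5 + D)*(3 + D) (r(D) = 8 + (D - 5)*(D + 3) = 8 + (-5 + D)*(3 + D))
M + r(X(p)) = -4208 + (-7 + 0**2 - 2*0) = -4208 + (-7 + 0 + 0) = -4208 - 7 = -4215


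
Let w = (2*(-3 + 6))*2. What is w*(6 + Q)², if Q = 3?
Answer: 972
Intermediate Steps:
w = 12 (w = (2*3)*2 = 6*2 = 12)
w*(6 + Q)² = 12*(6 + 3)² = 12*9² = 12*81 = 972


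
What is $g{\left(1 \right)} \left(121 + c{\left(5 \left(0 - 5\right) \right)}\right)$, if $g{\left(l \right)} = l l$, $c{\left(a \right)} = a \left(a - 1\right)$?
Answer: $771$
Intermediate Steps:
$c{\left(a \right)} = a \left(-1 + a\right)$
$g{\left(l \right)} = l^{2}$
$g{\left(1 \right)} \left(121 + c{\left(5 \left(0 - 5\right) \right)}\right) = 1^{2} \left(121 + 5 \left(0 - 5\right) \left(-1 + 5 \left(0 - 5\right)\right)\right) = 1 \left(121 + 5 \left(-5\right) \left(-1 + 5 \left(-5\right)\right)\right) = 1 \left(121 - 25 \left(-1 - 25\right)\right) = 1 \left(121 - -650\right) = 1 \left(121 + 650\right) = 1 \cdot 771 = 771$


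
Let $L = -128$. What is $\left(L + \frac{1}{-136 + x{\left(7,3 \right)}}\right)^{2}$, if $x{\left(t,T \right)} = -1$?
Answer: $\frac{307546369}{18769} \approx 16386.0$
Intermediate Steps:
$\left(L + \frac{1}{-136 + x{\left(7,3 \right)}}\right)^{2} = \left(-128 + \frac{1}{-136 - 1}\right)^{2} = \left(-128 + \frac{1}{-137}\right)^{2} = \left(-128 - \frac{1}{137}\right)^{2} = \left(- \frac{17537}{137}\right)^{2} = \frac{307546369}{18769}$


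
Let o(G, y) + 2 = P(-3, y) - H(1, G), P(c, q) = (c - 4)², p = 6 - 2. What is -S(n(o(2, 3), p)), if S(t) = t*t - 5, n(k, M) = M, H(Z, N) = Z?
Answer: -11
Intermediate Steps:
p = 4
P(c, q) = (-4 + c)²
o(G, y) = 46 (o(G, y) = -2 + ((-4 - 3)² - 1*1) = -2 + ((-7)² - 1) = -2 + (49 - 1) = -2 + 48 = 46)
S(t) = -5 + t² (S(t) = t² - 5 = -5 + t²)
-S(n(o(2, 3), p)) = -(-5 + 4²) = -(-5 + 16) = -1*11 = -11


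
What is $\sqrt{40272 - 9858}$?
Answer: $\sqrt{30414} \approx 174.4$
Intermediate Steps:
$\sqrt{40272 - 9858} = \sqrt{30414}$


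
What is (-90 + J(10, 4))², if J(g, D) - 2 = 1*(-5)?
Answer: 8649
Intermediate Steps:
J(g, D) = -3 (J(g, D) = 2 + 1*(-5) = 2 - 5 = -3)
(-90 + J(10, 4))² = (-90 - 3)² = (-93)² = 8649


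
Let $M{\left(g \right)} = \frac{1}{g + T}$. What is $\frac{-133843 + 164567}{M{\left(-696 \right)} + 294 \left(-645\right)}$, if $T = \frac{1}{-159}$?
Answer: $- \frac{3400071460}{20985404109} \approx -0.16202$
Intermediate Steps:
$T = - \frac{1}{159} \approx -0.0062893$
$M{\left(g \right)} = \frac{1}{- \frac{1}{159} + g}$ ($M{\left(g \right)} = \frac{1}{g - \frac{1}{159}} = \frac{1}{- \frac{1}{159} + g}$)
$\frac{-133843 + 164567}{M{\left(-696 \right)} + 294 \left(-645\right)} = \frac{-133843 + 164567}{\frac{159}{-1 + 159 \left(-696\right)} + 294 \left(-645\right)} = \frac{30724}{\frac{159}{-1 - 110664} - 189630} = \frac{30724}{\frac{159}{-110665} - 189630} = \frac{30724}{159 \left(- \frac{1}{110665}\right) - 189630} = \frac{30724}{- \frac{159}{110665} - 189630} = \frac{30724}{- \frac{20985404109}{110665}} = 30724 \left(- \frac{110665}{20985404109}\right) = - \frac{3400071460}{20985404109}$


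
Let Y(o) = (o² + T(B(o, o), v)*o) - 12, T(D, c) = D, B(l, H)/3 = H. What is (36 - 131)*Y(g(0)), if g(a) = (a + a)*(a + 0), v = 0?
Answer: 1140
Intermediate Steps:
g(a) = 2*a² (g(a) = (2*a)*a = 2*a²)
B(l, H) = 3*H
Y(o) = -12 + 4*o² (Y(o) = (o² + (3*o)*o) - 12 = (o² + 3*o²) - 12 = 4*o² - 12 = -12 + 4*o²)
(36 - 131)*Y(g(0)) = (36 - 131)*(-12 + 4*(2*0²)²) = -95*(-12 + 4*(2*0)²) = -95*(-12 + 4*0²) = -95*(-12 + 4*0) = -95*(-12 + 0) = -95*(-12) = 1140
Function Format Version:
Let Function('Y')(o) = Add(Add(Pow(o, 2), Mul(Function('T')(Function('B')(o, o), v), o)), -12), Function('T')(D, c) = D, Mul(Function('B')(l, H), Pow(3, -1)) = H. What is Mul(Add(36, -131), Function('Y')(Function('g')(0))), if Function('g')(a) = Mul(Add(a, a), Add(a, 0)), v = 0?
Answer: 1140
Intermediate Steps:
Function('g')(a) = Mul(2, Pow(a, 2)) (Function('g')(a) = Mul(Mul(2, a), a) = Mul(2, Pow(a, 2)))
Function('B')(l, H) = Mul(3, H)
Function('Y')(o) = Add(-12, Mul(4, Pow(o, 2))) (Function('Y')(o) = Add(Add(Pow(o, 2), Mul(Mul(3, o), o)), -12) = Add(Add(Pow(o, 2), Mul(3, Pow(o, 2))), -12) = Add(Mul(4, Pow(o, 2)), -12) = Add(-12, Mul(4, Pow(o, 2))))
Mul(Add(36, -131), Function('Y')(Function('g')(0))) = Mul(Add(36, -131), Add(-12, Mul(4, Pow(Mul(2, Pow(0, 2)), 2)))) = Mul(-95, Add(-12, Mul(4, Pow(Mul(2, 0), 2)))) = Mul(-95, Add(-12, Mul(4, Pow(0, 2)))) = Mul(-95, Add(-12, Mul(4, 0))) = Mul(-95, Add(-12, 0)) = Mul(-95, -12) = 1140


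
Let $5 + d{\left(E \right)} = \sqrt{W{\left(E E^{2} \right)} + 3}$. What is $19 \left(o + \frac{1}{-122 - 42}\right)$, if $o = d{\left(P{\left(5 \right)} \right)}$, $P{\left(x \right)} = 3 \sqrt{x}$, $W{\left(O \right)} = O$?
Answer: $- \frac{15599}{164} + 19 \sqrt{3 + 135 \sqrt{5}} \approx 236.63$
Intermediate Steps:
$d{\left(E \right)} = -5 + \sqrt{3 + E^{3}}$ ($d{\left(E \right)} = -5 + \sqrt{E E^{2} + 3} = -5 + \sqrt{E^{3} + 3} = -5 + \sqrt{3 + E^{3}}$)
$o = -5 + \sqrt{3 + 135 \sqrt{5}}$ ($o = -5 + \sqrt{3 + \left(3 \sqrt{5}\right)^{3}} = -5 + \sqrt{3 + 135 \sqrt{5}} \approx 12.461$)
$19 \left(o + \frac{1}{-122 - 42}\right) = 19 \left(\left(-5 + \sqrt{3 + 135 \sqrt{5}}\right) + \frac{1}{-122 - 42}\right) = 19 \left(\left(-5 + \sqrt{3 + 135 \sqrt{5}}\right) + \frac{1}{-164}\right) = 19 \left(\left(-5 + \sqrt{3 + 135 \sqrt{5}}\right) - \frac{1}{164}\right) = 19 \left(- \frac{821}{164} + \sqrt{3 + 135 \sqrt{5}}\right) = - \frac{15599}{164} + 19 \sqrt{3 + 135 \sqrt{5}}$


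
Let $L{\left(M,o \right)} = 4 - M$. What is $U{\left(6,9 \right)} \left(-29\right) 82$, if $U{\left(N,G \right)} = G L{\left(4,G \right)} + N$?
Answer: $-14268$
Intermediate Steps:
$U{\left(N,G \right)} = N$ ($U{\left(N,G \right)} = G \left(4 - 4\right) + N = G 0 + N = 0 + N = N$)
$U{\left(6,9 \right)} \left(-29\right) 82 = 6 \left(-29\right) 82 = \left(-174\right) 82 = -14268$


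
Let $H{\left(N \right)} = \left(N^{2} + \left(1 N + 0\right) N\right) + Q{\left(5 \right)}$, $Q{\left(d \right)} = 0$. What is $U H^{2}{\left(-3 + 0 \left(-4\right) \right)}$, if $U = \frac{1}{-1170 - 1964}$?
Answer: $- \frac{162}{1567} \approx -0.10338$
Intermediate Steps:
$H{\left(N \right)} = 2 N^{2}$ ($H{\left(N \right)} = \left(N^{2} + \left(1 N + 0\right) N\right) + 0 = \left(N^{2} + \left(N + 0\right) N\right) + 0 = \left(N^{2} + N N\right) + 0 = \left(N^{2} + N^{2}\right) + 0 = 2 N^{2} + 0 = 2 N^{2}$)
$U = - \frac{1}{3134}$ ($U = \frac{1}{-3134} = - \frac{1}{3134} \approx -0.00031908$)
$U H^{2}{\left(-3 + 0 \left(-4\right) \right)} = - \frac{\left(2 \left(-3 + 0 \left(-4\right)\right)^{2}\right)^{2}}{3134} = - \frac{\left(2 \left(-3 + 0\right)^{2}\right)^{2}}{3134} = - \frac{\left(2 \left(-3\right)^{2}\right)^{2}}{3134} = - \frac{\left(2 \cdot 9\right)^{2}}{3134} = - \frac{18^{2}}{3134} = \left(- \frac{1}{3134}\right) 324 = - \frac{162}{1567}$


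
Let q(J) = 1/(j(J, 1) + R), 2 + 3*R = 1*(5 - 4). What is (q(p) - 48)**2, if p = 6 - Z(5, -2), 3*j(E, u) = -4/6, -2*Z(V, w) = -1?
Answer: 62001/25 ≈ 2480.0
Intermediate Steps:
Z(V, w) = 1/2 (Z(V, w) = -1/2*(-1) = 1/2)
j(E, u) = -2/9 (j(E, u) = (-4/6)/3 = (-4*1/6)/3 = (1/3)*(-2/3) = -2/9)
p = 11/2 (p = 6 - 1*1/2 = 6 - 1/2 = 11/2 ≈ 5.5000)
R = -1/3 (R = -2/3 + (1*(5 - 4))/3 = -2/3 + (1*1)/3 = -2/3 + (1/3)*1 = -2/3 + 1/3 = -1/3 ≈ -0.33333)
q(J) = -9/5 (q(J) = 1/(-2/9 - 1/3) = 1/(-5/9) = -9/5)
(q(p) - 48)**2 = (-9/5 - 48)**2 = (-249/5)**2 = 62001/25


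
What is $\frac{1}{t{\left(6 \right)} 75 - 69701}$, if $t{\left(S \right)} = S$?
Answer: $- \frac{1}{69251} \approx -1.444 \cdot 10^{-5}$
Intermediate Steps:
$\frac{1}{t{\left(6 \right)} 75 - 69701} = \frac{1}{6 \cdot 75 - 69701} = \frac{1}{450 - 69701} = \frac{1}{-69251} = - \frac{1}{69251}$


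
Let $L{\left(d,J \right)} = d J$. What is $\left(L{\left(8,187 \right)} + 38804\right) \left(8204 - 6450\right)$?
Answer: $70686200$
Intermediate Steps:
$L{\left(d,J \right)} = J d$
$\left(L{\left(8,187 \right)} + 38804\right) \left(8204 - 6450\right) = \left(187 \cdot 8 + 38804\right) \left(8204 - 6450\right) = \left(1496 + 38804\right) 1754 = 40300 \cdot 1754 = 70686200$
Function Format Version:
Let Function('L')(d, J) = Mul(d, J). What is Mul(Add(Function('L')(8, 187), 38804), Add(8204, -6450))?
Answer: 70686200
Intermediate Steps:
Function('L')(d, J) = Mul(J, d)
Mul(Add(Function('L')(8, 187), 38804), Add(8204, -6450)) = Mul(Add(Mul(187, 8), 38804), Add(8204, -6450)) = Mul(Add(1496, 38804), 1754) = Mul(40300, 1754) = 70686200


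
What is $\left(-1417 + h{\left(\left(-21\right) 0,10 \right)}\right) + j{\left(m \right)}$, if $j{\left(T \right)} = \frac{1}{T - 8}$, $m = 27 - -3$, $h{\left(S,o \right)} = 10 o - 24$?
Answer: $- \frac{29501}{22} \approx -1341.0$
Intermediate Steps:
$h{\left(S,o \right)} = -24 + 10 o$
$m = 30$ ($m = 27 + 3 = 30$)
$j{\left(T \right)} = \frac{1}{-8 + T}$
$\left(-1417 + h{\left(\left(-21\right) 0,10 \right)}\right) + j{\left(m \right)} = \left(-1417 + \left(-24 + 10 \cdot 10\right)\right) + \frac{1}{-8 + 30} = \left(-1417 + \left(-24 + 100\right)\right) + \frac{1}{22} = \left(-1417 + 76\right) + \frac{1}{22} = -1341 + \frac{1}{22} = - \frac{29501}{22}$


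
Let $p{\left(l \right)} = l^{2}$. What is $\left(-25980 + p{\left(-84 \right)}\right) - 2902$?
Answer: $-21826$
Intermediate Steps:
$\left(-25980 + p{\left(-84 \right)}\right) - 2902 = \left(-25980 + \left(-84\right)^{2}\right) - 2902 = \left(-25980 + 7056\right) - 2902 = -18924 - 2902 = -21826$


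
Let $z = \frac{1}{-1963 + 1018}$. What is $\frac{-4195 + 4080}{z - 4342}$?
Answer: $\frac{108675}{4103191} \approx 0.026485$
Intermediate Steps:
$z = - \frac{1}{945}$ ($z = \frac{1}{-945} = - \frac{1}{945} \approx -0.0010582$)
$\frac{-4195 + 4080}{z - 4342} = \frac{-4195 + 4080}{- \frac{1}{945} - 4342} = - \frac{115}{- \frac{4103191}{945}} = \left(-115\right) \left(- \frac{945}{4103191}\right) = \frac{108675}{4103191}$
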